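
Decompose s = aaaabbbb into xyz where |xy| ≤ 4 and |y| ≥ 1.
x = 'a', y = 'aaa', z = 'bbbb'

For s = aaaabbbb and p = 4, one valid decomposition is:
- x = 'a' (length 1)
- y = 'aaa' (length 3)
- z = 'bbbb' (length 4)

Verification:
- xyz = 'a' + 'aaa' + 'bbbb' = aaaabbbb ✓
- |xy| = 4 ≤ 4 ✓
- |y| = 3 > 0 ✓

All pumping lemma constraints are satisfied.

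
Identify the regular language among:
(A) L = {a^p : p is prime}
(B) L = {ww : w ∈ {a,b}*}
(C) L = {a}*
(C) {a}*

(C) L = {a}* is regular.

This can be recognized by a finite automaton (DFA/NFA).
Regular expressions like {a}* define regular languages.

The other choices are not regular:
- {a^p : p is prime}: After pumping, the length becomes composite
- {ww : w ∈ {a,b}*}: After pumping, the two halves no longer match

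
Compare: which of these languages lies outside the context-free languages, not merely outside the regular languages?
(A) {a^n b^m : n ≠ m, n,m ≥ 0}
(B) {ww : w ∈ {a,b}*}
(B) {ww : w ∈ {a,b}*}

(B) {ww : w ∈ {a,b}*} requires the CFL pumping lemma.

- {a^n b^m : n ≠ m, n,m ≥ 0} is context-free (but not regular)
  • Can be shown non-regular with the regular pumping lemma
  • After pumping a's, we can make n = m

- {ww : w ∈ {a,b}*} is NOT context-free
  • Requires the CFL pumping lemma to prove
  • Cannot verify equality of two arbitrary substrings

The CFL pumping lemma is "stronger" in that it can prove non-membership
in the larger class of context-free languages.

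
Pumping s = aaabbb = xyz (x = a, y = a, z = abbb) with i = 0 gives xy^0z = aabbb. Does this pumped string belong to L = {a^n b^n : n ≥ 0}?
No

xy⁰z = a · ε · abbb = aabbb.
aabbb has 2 a's and 3 b's; 2 ≠ 3, so it is not in L.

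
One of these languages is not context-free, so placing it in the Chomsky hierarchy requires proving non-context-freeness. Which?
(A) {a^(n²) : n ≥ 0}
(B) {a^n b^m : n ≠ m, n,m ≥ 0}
(A) {a^(n²) : n ≥ 0}

(A) {a^(n²) : n ≥ 0} requires the CFL pumping lemma.

- {a^n b^m : n ≠ m, n,m ≥ 0} is context-free (but not regular)
  • Can be shown non-regular with the regular pumping lemma
  • After pumping a's, we can make n = m

- {a^(n²) : n ≥ 0} is NOT context-free
  • Requires the CFL pumping lemma to prove
  • Gaps between squares grow unboundedly

The CFL pumping lemma is "stronger" in that it can prove non-membership
in the larger class of context-free languages.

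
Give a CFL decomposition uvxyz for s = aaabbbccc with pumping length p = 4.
u='aa', v='a', x='bb', y='b', z='ccc'

For s = aaabbbccc with pumping length p = 4:

One valid decomposition:
- u = 'aa'
- v = 'a'
- x = 'bb'
- y = 'b'
- z = 'ccc'

Verification:
- uvxyz = 'aa' + 'a' + 'bb' + 'b' + 'ccc' = aaabbbccc ✓
- |vxy| = |'abbb'| = 4 ≤ 4 ✓
- |vy| = |'ab'| = 2 > 0 ✓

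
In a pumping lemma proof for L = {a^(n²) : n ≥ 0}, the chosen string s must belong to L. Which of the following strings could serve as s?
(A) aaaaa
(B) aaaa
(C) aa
(B) aaaa

The pumping lemma is applied to a string s that lies in L, so first check membership of each option:
- (A) aaaaa has length 5, strictly between 2² = 4 and 3² = 9, so it is not in L ✗
- (B) aaaa has length 4 = 2², a perfect square, so it is in L ✓
- (C) aa has length 2, strictly between 1² = 1 and 2² = 4, so it is not in L ✗

Only (B) aaaa is in L, so it is the only candidate that could play the role of s.
(In a complete proof one picks s in terms of the pumping length p so that |s| ≥ p is guaranteed; a fixed string like aaaa illustrates the shape of such an s.)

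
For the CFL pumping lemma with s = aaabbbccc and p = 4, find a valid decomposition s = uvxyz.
u='aa', v='a', x='bb', y='b', z='ccc'

For s = aaabbbccc with pumping length p = 4:

One valid decomposition:
- u = 'aa'
- v = 'a'
- x = 'bb'
- y = 'b'
- z = 'ccc'

Verification:
- uvxyz = 'aa' + 'a' + 'bb' + 'b' + 'ccc' = aaabbbccc ✓
- |vxy| = |'abbb'| = 4 ≤ 4 ✓
- |vy| = |'ab'| = 2 > 0 ✓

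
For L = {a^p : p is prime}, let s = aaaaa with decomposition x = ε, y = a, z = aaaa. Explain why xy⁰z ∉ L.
xy⁰z = aaaa ∉ L

Pumping with i = 0 replaces y = a by y⁰ = ε:
- Original: s = xyz = aaaaa; aaaaa has length 5, which is prime, so it is in L
- Pumped: xy⁰z = ε · ε · aaaa = aaaa
- aaaa has length 4 = 2 × 2, which is not prime, so it is not in L

The pumping lemma would require xy⁰z ∈ L, so this decomposition yields a contradiction.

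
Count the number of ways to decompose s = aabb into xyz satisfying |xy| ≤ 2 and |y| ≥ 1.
3

For s = 'aabb' with pumping length p = 2:

Constraints: |xy| ≤ 2, |y| > 0

Valid decompositions (|xy| ≤ p, |y| ≥ 1):
  • x='', y='a', z='abb'
  • x='a', y='a', z='bb'
  • x='', y='aa', z='bb'

Total count: 3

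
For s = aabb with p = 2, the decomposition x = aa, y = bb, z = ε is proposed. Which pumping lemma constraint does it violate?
Violated: |xy| ≤ p

The decomposition x = aa, y = bb, z = ε for s = aabb with p = 2
violates the constraint: |xy| ≤ p

|xy| = |aabb| = 4 > 2 = p. The decomposition puts too many characters in xy.

Pumping lemma constraints:
1. xyz = s (decomposition is valid)
2. |xy| ≤ p
3. |y| > 0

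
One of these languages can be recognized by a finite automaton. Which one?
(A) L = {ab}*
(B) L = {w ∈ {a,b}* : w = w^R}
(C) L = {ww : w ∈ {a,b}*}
(A) {ab}*

(A) L = {ab}* is regular.

This can be recognized by a finite automaton (DFA/NFA).
Regular expressions like {ab}* define regular languages.

The other choices are not regular:
- {w ∈ {a,b}* : w = w^R}: After pumping, the string is no longer symmetric
- {ww : w ∈ {a,b}*}: After pumping, the two halves no longer match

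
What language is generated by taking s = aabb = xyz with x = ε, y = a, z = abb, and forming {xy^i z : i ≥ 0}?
{xy^i z : i ≥ 0} = {a^(i+1) b^2 : i ≥ 0} = {abb, aabb, aaabb, ...}

With x = ε, y = a, z = abb: Starting with aabb and pumping the first 'a' (z = abb keeps the second 'a'), we get strings with i+1 a's followed by 2 b's for i = 0, 1, 2, ...; note bb is not produced because z always contributes one a.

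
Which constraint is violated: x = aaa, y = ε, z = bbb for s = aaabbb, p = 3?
Violated: |y| > 0

The decomposition x = aaa, y = ε, z = bbb for s = aaabbb with p = 3
violates the constraint: |y| > 0

|y| = 0, but the pumping lemma requires |y| > 0 (y must be non-empty).

Pumping lemma constraints:
1. xyz = s (decomposition is valid)
2. |xy| ≤ p
3. |y| > 0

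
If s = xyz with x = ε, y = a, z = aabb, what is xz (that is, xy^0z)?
aabb

Given x = '', y = 'a', z = 'aabb' and i = 0:

xy^0z = x + y·y·...·y (0 times) + z
       = '' + 'a'^0 + 'aabb'
       = '' + '' + 'aabb'
       = 'aabb'

The pumped string is 'aabb' with length 4.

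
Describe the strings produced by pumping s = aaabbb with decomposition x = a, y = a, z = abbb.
{xy^i z : i ≥ 0} = {a^(2+i) b^3 : i ≥ 0} = {aabbb, aaabbb, aaaabbb, ...}

With x = a, y = a, z = abbb: Starting with aaabbb and pumping the second 'a', we get strings with 2+i a's followed by 3 b's for i = 0, 1, 2, ...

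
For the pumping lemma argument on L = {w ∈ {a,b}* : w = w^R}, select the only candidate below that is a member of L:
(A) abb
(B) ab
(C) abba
(C) abba

The pumping lemma is applied to a string s that lies in L, so first check membership of each option:
- (A) abb reversed is bba ≠ abb, so it is not a palindrome and is not in L ✗
- (B) ab reversed is ba ≠ ab, so it is not a palindrome and is not in L ✗
- (C) abba reversed is abba, the same string, so it is a palindrome and is in L ✓

Only (C) abba is in L, so it is the only candidate that could play the role of s.
(In a complete proof one picks s in terms of the pumping length p so that |s| ≥ p is guaranteed; a fixed string like abba illustrates the shape of such an s.)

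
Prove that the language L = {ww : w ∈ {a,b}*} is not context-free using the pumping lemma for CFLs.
Assume for contradiction that L is context-free, and let p ≥ 1 be the pumping length given by the pumping lemma for CFLs.
Choose s = a^p b^p a^p b^p. Then s ∈ L (take w = a^p b^p) and |s| = 4p ≥ p.
By the CFL pumping lemma, s = uvxyz for some u, v, x, y, z with |vxy| ≤ p, |vy| ≥ 1, and uv^i xy^i z ∈ L for every i ≥ 0.

Write s as four blocks A₁ B₁ A₂ B₂ with A₁ = A₂ = a^p and B₁ = B₂ = b^p. Since |vxy| ≤ p, the window vxy lies inside at most two adjacent blocks. Take i = 0 and let t = uxz, so |t| = 4p − |vy| with 1 ≤ |vy| ≤ p. If |t| is odd, t ∉ L immediately, so assume |vy| is even (hence |vy| ≥ 2) and |t|/2 = 2p − |vy|/2, which satisfies p ≤ |t|/2 ≤ 2p − 1.

Case 1 (vxy inside A₁B₁): t = a^(p−j) b^(p−l) a^p b^p with j + l = |vy|. The second half of t has length < 2p, so it is a suffix of the trailing a^p b^p and ends in b; the first half is a^(p−j) b^(p−l) a^((j+l)/2), which ends in a because (j+l)/2 ≥ 1. The halves differ, so t ∉ L.

Case 2 (vxy inside B₁A₂, straddling the middle): t = a^p b^(p−j) a^(p−l) b^p with j + l = |vy|. If t = ww, then w is a prefix of t of length ≥ p, so w begins with a^p; and w is a suffix of t of length ≥ p, so w ends with b^p. That forces |w| ≥ 2p, contradicting |w| = |t|/2 ≤ 2p − 1. So t ∉ L.

Case 3 (vxy inside A₂B₂): t = a^p b^p a^(p−j) b^(p−l) with j + l = |vy|. The first half of t is a prefix of a^p b^p, so it begins with a; the second half is b^((j+l)/2) a^(p−j) b^(p−l), which begins with b. The halves differ, so t ∉ L.

In every case uv⁰xy⁰z = uxz ∉ L.

This contradicts the CFL pumping lemma, which requires uv^i xy^i z ∈ L for all i ≥ 0.
Hence L = {ww : w ∈ {a,b}*} is not context-free. ∎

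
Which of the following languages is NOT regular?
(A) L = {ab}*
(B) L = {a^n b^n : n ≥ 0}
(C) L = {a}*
(B) {a^n b^n : n ≥ 0}

(B) L = {a^n b^n : n ≥ 0} is NOT regular.

The pumping lemma can be used to prove this:
After pumping, the number of a's and b's become unequal

The other languages are regular because they can be recognized by finite automata.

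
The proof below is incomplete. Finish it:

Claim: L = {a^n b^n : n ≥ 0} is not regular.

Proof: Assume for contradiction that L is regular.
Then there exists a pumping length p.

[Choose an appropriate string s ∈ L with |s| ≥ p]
s = a^p b^p

This string is in L (has equal a's and b's) and has length 2p ≥ p.
Any decomposition xyz with |xy| ≤ p means y consists only of a's,
so pumping will unbalance the counts.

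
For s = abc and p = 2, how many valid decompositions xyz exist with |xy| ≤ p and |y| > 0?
3

For s = 'abc' with pumping length p = 2:

Constraints: |xy| ≤ 2, |y| > 0

Valid decompositions (|xy| ≤ p, |y| ≥ 1):
  • x='', y='a', z='bc'
  • x='a', y='b', z='c'
  • x='', y='ab', z='c'

Total count: 3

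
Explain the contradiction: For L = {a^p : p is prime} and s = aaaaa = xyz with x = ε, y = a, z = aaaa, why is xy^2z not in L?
xy²z = aaaaaa ∉ L

Pumping with i = 2 replaces y = a by y² = aa:
- Original: s = xyz = aaaaa; aaaaa has length 5, which is prime, so it is in L
- Pumped: xy²z = ε · aa · aaaa = aaaaaa
- aaaaaa has length 6 = 2 × 3, which is not prime, so it is not in L

The pumping lemma would require xy²z ∈ L, so this decomposition yields a contradiction.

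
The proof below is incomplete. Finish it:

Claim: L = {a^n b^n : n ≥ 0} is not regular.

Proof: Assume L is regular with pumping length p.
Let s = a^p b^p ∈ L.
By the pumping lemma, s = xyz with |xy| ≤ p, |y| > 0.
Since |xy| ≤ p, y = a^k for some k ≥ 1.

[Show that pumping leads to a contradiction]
Consider xy²z = a^(p+k) b^p.

Since k ≥ 1, we have p + k > p.
So xy²z has more a's than b's: (p+k) a's vs p b's.
This means xy²z ∉ L because a^n b^n requires equal counts.

This contradicts the pumping lemma which states xy²z ∈ L.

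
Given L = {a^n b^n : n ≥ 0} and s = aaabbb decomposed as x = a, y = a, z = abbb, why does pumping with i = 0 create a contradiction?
xy⁰z = aabbb ∉ L

Pumping with i = 0 replaces y = a by y⁰ = ε:
- Original: s = xyz = aaabbb; aaabbb = a^3 b^3 has equal counts (3 = 3), so it is in L
- Pumped: xy⁰z = a · ε · abbb = aabbb
- aabbb has 2 a's and 3 b's; 2 ≠ 3, so it is not in L

The pumping lemma would require xy⁰z ∈ L, so this decomposition yields a contradiction.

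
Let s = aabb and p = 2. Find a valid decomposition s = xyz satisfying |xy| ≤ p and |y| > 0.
x = '', y = 'aa', z = 'bb'

For s = aabb and p = 2, one valid decomposition is:
- x = '' (length 0)
- y = 'aa' (length 2)
- z = 'bb' (length 2)

Verification:
- xyz = '' + 'aa' + 'bb' = aabb ✓
- |xy| = 2 ≤ 2 ✓
- |y| = 2 > 0 ✓

All pumping lemma constraints are satisfied.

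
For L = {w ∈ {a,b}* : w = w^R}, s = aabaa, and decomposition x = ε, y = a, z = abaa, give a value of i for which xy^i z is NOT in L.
i = 2

xy²z = ε · aa · abaa = aaabaa; aaabaa reversed is aabaaa ≠ aaabaa, so it is not a palindrome and is not in L.
(Other choices also work, e.g. i = 0, 3; only i = 1 is guaranteed to stay in L since xy¹z = s.)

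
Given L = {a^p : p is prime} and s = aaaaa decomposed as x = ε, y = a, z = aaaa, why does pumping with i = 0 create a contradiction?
xy⁰z = aaaa ∉ L

Pumping with i = 0 replaces y = a by y⁰ = ε:
- Original: s = xyz = aaaaa; aaaaa has length 5, which is prime, so it is in L
- Pumped: xy⁰z = ε · ε · aaaa = aaaa
- aaaa has length 4 = 2 × 2, which is not prime, so it is not in L

The pumping lemma would require xy⁰z ∈ L, so this decomposition yields a contradiction.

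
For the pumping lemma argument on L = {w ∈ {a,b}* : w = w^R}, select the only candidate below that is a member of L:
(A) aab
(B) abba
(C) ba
(B) abba

The pumping lemma is applied to a string s that lies in L, so first check membership of each option:
- (A) aab reversed is baa ≠ aab, so it is not a palindrome and is not in L ✗
- (B) abba reversed is abba, the same string, so it is a palindrome and is in L ✓
- (C) ba reversed is ab ≠ ba, so it is not a palindrome and is not in L ✗

Only (B) abba is in L, so it is the only candidate that could play the role of s.
(In a complete proof one picks s in terms of the pumping length p so that |s| ≥ p is guaranteed; a fixed string like abba illustrates the shape of such an s.)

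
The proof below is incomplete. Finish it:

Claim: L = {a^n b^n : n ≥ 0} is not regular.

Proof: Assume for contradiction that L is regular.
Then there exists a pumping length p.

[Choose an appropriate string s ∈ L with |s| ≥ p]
s = a^p b^p

This string is in L (has equal a's and b's) and has length 2p ≥ p.
Any decomposition xyz with |xy| ≤ p means y consists only of a's,
so pumping will unbalance the counts.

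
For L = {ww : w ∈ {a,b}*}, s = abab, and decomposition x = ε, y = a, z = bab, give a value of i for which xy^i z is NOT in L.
i = 3

xy³z = ε · aaa · bab = aaabab; aaabab has length 6; its halves are aaa and bab, which differ, so it is not in L.
(Other choices also work, e.g. i = 0, 2; only i = 1 is guaranteed to stay in L since xy¹z = s.)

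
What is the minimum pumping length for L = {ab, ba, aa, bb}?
p = 3

For a finite language L, the pumping lemma holds vacuously if p > max|s| for s ∈ L.

The longest string in L = {ab, ba, aa, bb} has length 2.
If p = 3, then no string s ∈ L has |s| ≥ p, so the condition is vacuously true.

The minimum pumping length is p = 3.

Why no smaller p works: for any p ≤ 2, the longest string s ∈ L has |s| = 2 ≥ p, so it would
have to be pumpable; but pumping up (i = 2, 3, ...) produces ever longer strings, which cannot all lie in the
finite language L. So the pumping property fails for every p ≤ 2.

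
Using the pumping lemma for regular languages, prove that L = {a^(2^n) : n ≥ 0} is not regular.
Assume for contradiction that L is regular, and let p ≥ 1 be the pumping length given by the pumping lemma.
Choose s = a^(2^p). Then s ∈ L and |s| = 2^p ≥ p.
By the pumping lemma, s = xyz for some x, y, z with |xy| ≤ p, |y| ≥ 1, and xy^i z ∈ L for every i ≥ 0.
Here y = a^k for some k with 1 ≤ k ≤ |xy| ≤ p, and p < 2^p.

Take i = 2: |xy²z| = 2^p + k.
Now 2^p < 2^p + k ≤ 2^p + p < 2^p + 2^p = 2^(p+1).
So |xy²z| lies strictly between the consecutive powers of two 2^p and 2^(p+1), hence is not a power of 2, and xy²z ∉ L.

This contradicts the pumping lemma, which requires xy^i z ∈ L for all i ≥ 0.
Hence L = {a^(2^n) : n ≥ 0} is not regular. ∎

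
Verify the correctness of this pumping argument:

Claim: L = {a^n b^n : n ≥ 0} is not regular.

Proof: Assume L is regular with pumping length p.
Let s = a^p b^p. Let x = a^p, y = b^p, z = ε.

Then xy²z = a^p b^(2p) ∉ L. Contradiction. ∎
The proof is INCORRECT.

Error: The decomposition violates |xy| ≤ p.
With x = a^p and y = b^p, we have |xy| = 2p > p.
The pumping lemma requires |xy| ≤ p, so y must be within the first p characters.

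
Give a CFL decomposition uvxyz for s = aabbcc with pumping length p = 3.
u='aa', v='b', x='b', y='c', z='c'

For s = aabbcc with pumping length p = 3:

One valid decomposition:
- u = 'aa'
- v = 'b'
- x = 'b'
- y = 'c'
- z = 'c'

Verification:
- uvxyz = 'aa' + 'b' + 'b' + 'c' + 'c' = aabbcc ✓
- |vxy| = |'bbc'| = 3 ≤ 3 ✓
- |vy| = |'bc'| = 2 > 0 ✓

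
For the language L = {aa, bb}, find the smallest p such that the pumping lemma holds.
p = 3

For a finite language L, the pumping lemma holds vacuously if p > max|s| for s ∈ L.

The longest string in L = {aa, bb} has length 2.
If p = 3, then no string s ∈ L has |s| ≥ p, so the condition is vacuously true.

The minimum pumping length is p = 3.

Why no smaller p works: for any p ≤ 2, the longest string s ∈ L has |s| = 2 ≥ p, so it would
have to be pumpable; but pumping up (i = 2, 3, ...) produces ever longer strings, which cannot all lie in the
finite language L. So the pumping property fails for every p ≤ 2.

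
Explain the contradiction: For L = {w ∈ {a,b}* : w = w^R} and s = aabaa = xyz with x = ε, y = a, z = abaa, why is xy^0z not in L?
xy⁰z = abaa ∉ L

Pumping with i = 0 replaces y = a by y⁰ = ε:
- Original: s = xyz = aabaa; aabaa reversed is aabaa, the same string, so it is a palindrome and is in L
- Pumped: xy⁰z = ε · ε · abaa = abaa
- abaa reversed is aaba ≠ abaa, so it is not a palindrome and is not in L

The pumping lemma would require xy⁰z ∈ L, so this decomposition yields a contradiction.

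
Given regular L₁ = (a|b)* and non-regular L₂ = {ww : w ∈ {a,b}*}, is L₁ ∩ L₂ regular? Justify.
No — L₁ ∩ L₂ is not regular.

(a|b)* is all strings over {a,b}, so L₁ ∩ L₂ = {ww : w ∈ {a,b}*} = L₂ itself, which is not regular (pump s = a^p b a^p b).

Note that the bare facts "L₁ regular, L₂ non-regular" do not settle the question by themselves: the closure of regular languages under ∪, ∩, complement and difference applies only when BOTH operands are regular. With a non-regular operand the result can come out regular or non-regular depending on the specific languages, so one has to work out L₁ ∩ L₂ for this particular pair, as above.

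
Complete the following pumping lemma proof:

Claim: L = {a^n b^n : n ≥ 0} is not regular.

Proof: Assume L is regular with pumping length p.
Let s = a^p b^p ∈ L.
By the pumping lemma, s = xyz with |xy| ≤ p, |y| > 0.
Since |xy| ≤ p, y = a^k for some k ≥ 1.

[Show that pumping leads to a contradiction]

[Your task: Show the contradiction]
Consider xy²z = a^(p+k) b^p.

Since k ≥ 1, we have p + k > p.
So xy²z has more a's than b's: (p+k) a's vs p b's.
This means xy²z ∉ L because a^n b^n requires equal counts.

This contradicts the pumping lemma which states xy²z ∈ L.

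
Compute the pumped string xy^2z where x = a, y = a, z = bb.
aaabb

Given x = 'a', y = 'a', z = 'bb' and i = 2:

xy^2z = x + y·y·...·y (2 times) + z
       = 'a' + 'a'^2 + 'bb'
       = 'a' + 'aa' + 'bb'
       = 'aaabb'

The pumped string is 'aaabb' with length 5.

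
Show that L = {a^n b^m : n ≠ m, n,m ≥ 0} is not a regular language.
Assume for contradiction that L is regular, and let p ≥ 1 be the pumping length given by the pumping lemma.
Choose s = a^p b^(p + p!). Then s ∈ L because p ≠ p + p! (as p! ≥ 1), and |s| ≥ p.
By the pumping lemma, s = xyz for some x, y, z with |xy| ≤ p, |y| ≥ 1, and xy^i z ∈ L for every i ≥ 0.
Since |xy| ≤ p and the first p symbols of s are all a's, y = a^k for some k with 1 ≤ k ≤ p.
For every i ≥ 0, xy^i z = a^(p + (i − 1)k) b^(p + p!).

Because 1 ≤ k ≤ p, k divides p!. Let t = p!/k (a positive integer) and take i = t + 1.
Then the number of a's is p + tk = p + p!, which equals the number of b's.
So xy^(t+1) z = a^(p + p!) b^(p + p!) has equally many a's and b's and is NOT in L.

This contradicts the pumping lemma, which requires xy^i z ∈ L for all i ≥ 0.
Hence L = {a^n b^m : n ≠ m, n,m ≥ 0} is not regular. ∎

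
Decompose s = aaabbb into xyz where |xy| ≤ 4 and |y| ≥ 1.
x = 'a', y = 'a', z = 'abbb'

For s = aaabbb and p = 4, one valid decomposition is:
- x = 'a' (length 1)
- y = 'a' (length 1)
- z = 'abbb' (length 4)

Verification:
- xyz = 'a' + 'a' + 'abbb' = aaabbb ✓
- |xy| = 2 ≤ 4 ✓
- |y| = 1 > 0 ✓

All pumping lemma constraints are satisfied.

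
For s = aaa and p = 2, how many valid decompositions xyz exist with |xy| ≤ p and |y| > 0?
3

For s = 'aaa' with pumping length p = 2:

Constraints: |xy| ≤ 2, |y| > 0

Valid decompositions (|xy| ≤ p, |y| ≥ 1):
  • x='', y='a', z='aa'
  • x='a', y='a', z='a'
  • x='', y='aa', z='a'

Total count: 3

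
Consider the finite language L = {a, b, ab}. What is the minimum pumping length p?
p = 3

For a finite language L, the pumping lemma holds vacuously if p > max|s| for s ∈ L.

The longest string in L = {a, b, ab} has length 2.
If p = 3, then no string s ∈ L has |s| ≥ p, so the condition is vacuously true.

The minimum pumping length is p = 3.

Why no smaller p works: for any p ≤ 2, the longest string s ∈ L has |s| = 2 ≥ p, so it would
have to be pumpable; but pumping up (i = 2, 3, ...) produces ever longer strings, which cannot all lie in the
finite language L. So the pumping property fails for every p ≤ 2.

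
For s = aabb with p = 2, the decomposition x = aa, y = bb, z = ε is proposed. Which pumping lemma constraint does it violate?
Violated: |xy| ≤ p

The decomposition x = aa, y = bb, z = ε for s = aabb with p = 2
violates the constraint: |xy| ≤ p

|xy| = |aabb| = 4 > 2 = p. The decomposition puts too many characters in xy.

Pumping lemma constraints:
1. xyz = s (decomposition is valid)
2. |xy| ≤ p
3. |y| > 0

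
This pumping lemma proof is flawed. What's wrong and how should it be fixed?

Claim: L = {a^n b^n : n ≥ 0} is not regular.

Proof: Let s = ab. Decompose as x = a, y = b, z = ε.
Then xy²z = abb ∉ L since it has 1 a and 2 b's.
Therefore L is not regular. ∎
Error: The string s = ab might be shorter than the pumping length p.

Correction: Choose s = a^p b^p to ensure |s| ≥ p. Also, the decomposition is wrong: with |xy| ≤ p, y cannot include b's when s starts with p a's.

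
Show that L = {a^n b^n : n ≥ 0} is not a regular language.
Assume for contradiction that L is regular, and let p ≥ 1 be the pumping length given by the pumping lemma.
Choose s = a^p b^p. Then s ∈ L and |s| = 2p ≥ p.
By the pumping lemma, s = xyz for some x, y, z with |xy| ≤ p, |y| ≥ 1, and xy^i z ∈ L for every i ≥ 0.
Since |xy| ≤ p and the first p symbols of s are all a's, we must have y = a^k for some k with 1 ≤ k ≤ p.

Take i = 3: xy³z = a^(p + 2k) b^p.
This string has p + 2k a's but p b's, and p + 2k > p because k ≥ 1. So xy³z ∉ L.

This contradicts the pumping lemma, which requires xy^i z ∈ L for all i ≥ 0.
Hence L = {a^n b^n : n ≥ 0} is not regular. ∎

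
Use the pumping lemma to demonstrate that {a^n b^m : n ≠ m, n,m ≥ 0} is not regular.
Assume for contradiction that L is regular, and let p ≥ 1 be the pumping length given by the pumping lemma.
Choose s = a^p b^(p + p!). Then s ∈ L because p ≠ p + p! (as p! ≥ 1), and |s| ≥ p.
By the pumping lemma, s = xyz for some x, y, z with |xy| ≤ p, |y| ≥ 1, and xy^i z ∈ L for every i ≥ 0.
Since |xy| ≤ p and the first p symbols of s are all a's, y = a^k for some k with 1 ≤ k ≤ p.
For every i ≥ 0, xy^i z = a^(p + (i − 1)k) b^(p + p!).

Because 1 ≤ k ≤ p, k divides p!. Let t = p!/k (a positive integer) and take i = t + 1.
Then the number of a's is p + tk = p + p!, which equals the number of b's.
So xy^(t+1) z = a^(p + p!) b^(p + p!) has equally many a's and b's and is NOT in L.

This contradicts the pumping lemma, which requires xy^i z ∈ L for all i ≥ 0.
Hence L = {a^n b^m : n ≠ m, n,m ≥ 0} is not regular. ∎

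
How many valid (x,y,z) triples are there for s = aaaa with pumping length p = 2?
3

For s = 'aaaa' with pumping length p = 2:

Constraints: |xy| ≤ 2, |y| > 0

Valid decompositions (|xy| ≤ p, |y| ≥ 1):
  • x='', y='a', z='aaa'
  • x='a', y='a', z='aa'
  • x='', y='aa', z='aa'

Total count: 3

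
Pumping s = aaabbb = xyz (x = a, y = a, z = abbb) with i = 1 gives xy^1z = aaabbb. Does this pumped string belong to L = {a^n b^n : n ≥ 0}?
Yes

xy¹z = a · a · abbb = aaabbb.
aaabbb = a^3 b^3 has equal counts (3 = 3), so it is in L.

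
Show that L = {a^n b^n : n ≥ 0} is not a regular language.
Assume for contradiction that L is regular, and let p ≥ 1 be the pumping length given by the pumping lemma.
Choose s = a^p b^p. Then s ∈ L and |s| = 2p ≥ p.
By the pumping lemma, s = xyz for some x, y, z with |xy| ≤ p, |y| ≥ 1, and xy^i z ∈ L for every i ≥ 0.
Since |xy| ≤ p and the first p symbols of s are all a's, we must have y = a^k for some k with 1 ≤ k ≤ p.

Take i = 0: xy⁰z = a^(p − k) b^p.
This string has p − k a's but p b's, and p − k < p because k ≥ 1. So xy⁰z ∉ L.

This contradicts the pumping lemma, which requires xy^i z ∈ L for all i ≥ 0.
Hence L = {a^n b^n : n ≥ 0} is not regular. ∎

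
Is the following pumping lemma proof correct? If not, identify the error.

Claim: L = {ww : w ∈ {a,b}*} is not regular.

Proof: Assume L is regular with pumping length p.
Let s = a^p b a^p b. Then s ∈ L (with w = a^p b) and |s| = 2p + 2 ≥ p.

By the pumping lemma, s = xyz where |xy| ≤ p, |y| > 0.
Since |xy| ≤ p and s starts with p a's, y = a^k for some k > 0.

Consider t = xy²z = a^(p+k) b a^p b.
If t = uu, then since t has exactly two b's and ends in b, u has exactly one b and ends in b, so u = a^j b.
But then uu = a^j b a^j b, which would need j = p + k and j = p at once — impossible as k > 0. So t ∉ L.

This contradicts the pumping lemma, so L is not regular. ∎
The proof is correct.

This proof is valid because:
1. s = a^p b a^p b is in L and is chosen in terms of p, so |s| ≥ p holds for every p
2. The decomposition analysis is correct: |xy| ≤ p forces y to lie inside the leading a's
3. The contradiction is valid: the argument shows a^(p+k) b a^p b cannot be split into two equal halves
4. The conclusion follows logically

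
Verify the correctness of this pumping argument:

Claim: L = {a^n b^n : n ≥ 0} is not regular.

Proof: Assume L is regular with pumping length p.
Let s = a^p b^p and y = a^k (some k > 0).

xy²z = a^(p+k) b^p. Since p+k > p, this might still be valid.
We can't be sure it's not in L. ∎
The proof is INCORRECT.

Error: The conclusion is wrong.
xy²z = a^(p+k) b^p is definitely NOT in L because the number of a's (p+k) ≠ number of b's (p).
The proof incorrectly doubts what is actually a valid contradiction.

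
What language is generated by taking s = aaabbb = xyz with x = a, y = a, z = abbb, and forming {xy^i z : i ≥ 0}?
{xy^i z : i ≥ 0} = {a^(2+i) b^3 : i ≥ 0} = {aabbb, aaabbb, aaaabbb, ...}

With x = a, y = a, z = abbb: Starting with aaabbb and pumping the second 'a', we get strings with 2+i a's followed by 3 b's for i = 0, 1, 2, ...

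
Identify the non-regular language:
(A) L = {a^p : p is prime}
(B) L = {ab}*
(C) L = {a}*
(A) {a^p : p is prime}

(A) L = {a^p : p is prime} is NOT regular.

The pumping lemma can be used to prove this:
After pumping, the length becomes composite

The other languages are regular because they can be recognized by finite automata.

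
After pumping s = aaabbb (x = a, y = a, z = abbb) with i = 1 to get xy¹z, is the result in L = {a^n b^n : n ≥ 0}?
Yes

xy¹z = a · a · abbb = aaabbb.
aaabbb = a^3 b^3 has equal counts (3 = 3), so it is in L.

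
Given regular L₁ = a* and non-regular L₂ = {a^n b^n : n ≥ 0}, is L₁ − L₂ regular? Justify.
Yes — L₁ − L₂ is regular.

The only string of a* that lies in {a^n b^n} is ε, so L₁ − L₂ = a* − {ε} = a⁺ = aa*, which is regular.

Note that the bare facts "L₁ regular, L₂ non-regular" do not settle the question by themselves: the closure of regular languages under ∪, ∩, complement and difference applies only when BOTH operands are regular. With a non-regular operand the result can come out regular or non-regular depending on the specific languages, so one has to work out L₁ − L₂ for this particular pair, as above.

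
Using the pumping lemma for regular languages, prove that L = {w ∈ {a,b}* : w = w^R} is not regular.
Assume for contradiction that L is regular, and let p ≥ 1 be the pumping length given by the pumping lemma.
Choose s = a^p b a^p. Then s ∈ L (it reads the same in both directions) and |s| = 2p + 1 ≥ p.
By the pumping lemma, s = xyz for some x, y, z with |xy| ≤ p, |y| ≥ 1, and xy^i z ∈ L for every i ≥ 0.
Since |xy| ≤ p and the first p symbols of s are all a's, y = a^k for some k with 1 ≤ k ≤ p.

Take i = 2: xy²z = a^(p + k) b a^p.
Its reversal is a^p b a^(p + k). These differ because the block of a's before the unique b has length p + k in one and p in the other, and p + k ≠ p since k ≥ 1. So xy²z is not a palindrome, i.e. xy²z ∉ L.

This contradicts the pumping lemma, which requires xy^i z ∈ L for all i ≥ 0.
Hence L = {w ∈ {a,b}* : w = w^R} is not regular. ∎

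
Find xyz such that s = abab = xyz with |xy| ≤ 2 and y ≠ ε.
x = '', y = 'a', z = 'bab'

For s = abab and p = 2, one valid decomposition is:
- x = '' (length 0)
- y = 'a' (length 1)
- z = 'bab' (length 3)

Verification:
- xyz = '' + 'a' + 'bab' = abab ✓
- |xy| = 1 ≤ 2 ✓
- |y| = 1 > 0 ✓

All pumping lemma constraints are satisfied.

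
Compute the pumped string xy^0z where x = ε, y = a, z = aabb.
aabb

Given x = '', y = 'a', z = 'aabb' and i = 0:

xy^0z = x + y·y·...·y (0 times) + z
       = '' + 'a'^0 + 'aabb'
       = '' + '' + 'aabb'
       = 'aabb'

The pumped string is 'aabb' with length 4.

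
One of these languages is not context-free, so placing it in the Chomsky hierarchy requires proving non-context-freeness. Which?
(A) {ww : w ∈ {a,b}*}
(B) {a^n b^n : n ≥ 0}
(A) {ww : w ∈ {a,b}*}

(A) {ww : w ∈ {a,b}*} requires the CFL pumping lemma.

- {a^n b^n : n ≥ 0} is context-free (but not regular)
  • Can be shown non-regular with the regular pumping lemma
  • After pumping, the number of a's and b's become unequal

- {ww : w ∈ {a,b}*} is NOT context-free
  • Requires the CFL pumping lemma to prove
  • Cannot verify equality of two arbitrary substrings

The CFL pumping lemma is "stronger" in that it can prove non-membership
in the larger class of context-free languages.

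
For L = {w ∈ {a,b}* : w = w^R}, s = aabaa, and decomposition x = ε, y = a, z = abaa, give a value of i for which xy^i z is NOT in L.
i = 0

xy⁰z = ε · ε · abaa = abaa; abaa reversed is aaba ≠ abaa, so it is not a palindrome and is not in L.
(Other choices also work, e.g. i = 2, 3; only i = 1 is guaranteed to stay in L since xy¹z = s.)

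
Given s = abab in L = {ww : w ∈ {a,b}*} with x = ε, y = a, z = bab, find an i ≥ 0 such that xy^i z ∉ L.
i = 3

xy³z = ε · aaa · bab = aaabab; aaabab has length 6; its halves are aaa and bab, which differ, so it is not in L.
(Other choices also work, e.g. i = 0, 2; only i = 1 is guaranteed to stay in L since xy¹z = s.)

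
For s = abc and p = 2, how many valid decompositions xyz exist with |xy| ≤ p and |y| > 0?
3

For s = 'abc' with pumping length p = 2:

Constraints: |xy| ≤ 2, |y| > 0

Valid decompositions (|xy| ≤ p, |y| ≥ 1):
  • x='', y='a', z='bc'
  • x='a', y='b', z='c'
  • x='', y='ab', z='c'

Total count: 3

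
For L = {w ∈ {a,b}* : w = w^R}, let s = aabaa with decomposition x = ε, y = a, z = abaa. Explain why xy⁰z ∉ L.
xy⁰z = abaa ∉ L

Pumping with i = 0 replaces y = a by y⁰ = ε:
- Original: s = xyz = aabaa; aabaa reversed is aabaa, the same string, so it is a palindrome and is in L
- Pumped: xy⁰z = ε · ε · abaa = abaa
- abaa reversed is aaba ≠ abaa, so it is not a palindrome and is not in L

The pumping lemma would require xy⁰z ∈ L, so this decomposition yields a contradiction.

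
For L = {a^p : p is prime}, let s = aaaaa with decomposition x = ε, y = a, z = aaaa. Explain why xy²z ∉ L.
xy²z = aaaaaa ∉ L

Pumping with i = 2 replaces y = a by y² = aa:
- Original: s = xyz = aaaaa; aaaaa has length 5, which is prime, so it is in L
- Pumped: xy²z = ε · aa · aaaa = aaaaaa
- aaaaaa has length 6 = 2 × 3, which is not prime, so it is not in L

The pumping lemma would require xy²z ∈ L, so this decomposition yields a contradiction.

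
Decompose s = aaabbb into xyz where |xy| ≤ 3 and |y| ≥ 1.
x = '', y = 'aa', z = 'abbb'

For s = aaabbb and p = 3, one valid decomposition is:
- x = '' (length 0)
- y = 'aa' (length 2)
- z = 'abbb' (length 4)

Verification:
- xyz = '' + 'aa' + 'abbb' = aaabbb ✓
- |xy| = 2 ≤ 3 ✓
- |y| = 2 > 0 ✓

All pumping lemma constraints are satisfied.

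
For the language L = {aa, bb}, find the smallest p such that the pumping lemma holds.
p = 3

For a finite language L, the pumping lemma holds vacuously if p > max|s| for s ∈ L.

The longest string in L = {aa, bb} has length 2.
If p = 3, then no string s ∈ L has |s| ≥ p, so the condition is vacuously true.

The minimum pumping length is p = 3.

Why no smaller p works: for any p ≤ 2, the longest string s ∈ L has |s| = 2 ≥ p, so it would
have to be pumpable; but pumping up (i = 2, 3, ...) produces ever longer strings, which cannot all lie in the
finite language L. So the pumping property fails for every p ≤ 2.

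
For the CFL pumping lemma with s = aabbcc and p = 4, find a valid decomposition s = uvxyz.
u='a', v='a', x='bb', y='c', z='c'

For s = aabbcc with pumping length p = 4:

One valid decomposition:
- u = 'a'
- v = 'a'
- x = 'bb'
- y = 'c'
- z = 'c'

Verification:
- uvxyz = 'a' + 'a' + 'bb' + 'c' + 'c' = aabbcc ✓
- |vxy| = |'abbc'| = 4 ≤ 4 ✓
- |vy| = |'ac'| = 2 > 0 ✓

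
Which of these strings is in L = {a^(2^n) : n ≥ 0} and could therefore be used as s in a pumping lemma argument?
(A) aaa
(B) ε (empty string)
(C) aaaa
(C) aaaa

The pumping lemma is applied to a string s that lies in L, so first check membership of each option:
- (A) aaa has length 3, strictly between 2^1 = 2 and 2^2 = 4, so it is not in L ✗
- (B) ε has length 0, which is not a power of 2, so it is not in L ✗
- (C) aaaa has length 4 = 2^2, so it is in L ✓

Only (C) aaaa is in L, so it is the only candidate that could play the role of s.
(In a complete proof one picks s in terms of the pumping length p so that |s| ≥ p is guaranteed; a fixed string like aaaa illustrates the shape of such an s.)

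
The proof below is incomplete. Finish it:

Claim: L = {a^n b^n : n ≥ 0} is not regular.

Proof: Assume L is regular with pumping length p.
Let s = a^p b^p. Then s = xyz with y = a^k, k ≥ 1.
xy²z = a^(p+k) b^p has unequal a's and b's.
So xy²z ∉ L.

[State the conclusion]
This contradicts the pumping lemma for regular languages,
which guarantees xy^i z ∈ L for all i ≥ 0.

Since our assumption that L is regular leads to a contradiction,
we conclude that L = {a^n b^n : n ≥ 0} is NOT regular. ∎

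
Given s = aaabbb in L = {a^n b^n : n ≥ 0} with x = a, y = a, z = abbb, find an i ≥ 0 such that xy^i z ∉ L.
i = 2

xy²z = a · aa · abbb = aaaabbb; aaaabbb has 4 a's and 3 b's; 4 ≠ 3, so it is not in L.
(Other choices also work, e.g. i = 0, 3; only i = 1 is guaranteed to stay in L since xy¹z = s.)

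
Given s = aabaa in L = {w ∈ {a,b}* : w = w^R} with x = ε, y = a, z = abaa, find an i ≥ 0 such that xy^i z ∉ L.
i = 2

xy²z = ε · aa · abaa = aaabaa; aaabaa reversed is aabaaa ≠ aaabaa, so it is not a palindrome and is not in L.
(Other choices also work, e.g. i = 0, 3; only i = 1 is guaranteed to stay in L since xy¹z = s.)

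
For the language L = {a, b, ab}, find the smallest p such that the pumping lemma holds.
p = 3

For a finite language L, the pumping lemma holds vacuously if p > max|s| for s ∈ L.

The longest string in L = {a, b, ab} has length 2.
If p = 3, then no string s ∈ L has |s| ≥ p, so the condition is vacuously true.

The minimum pumping length is p = 3.

Why no smaller p works: for any p ≤ 2, the longest string s ∈ L has |s| = 2 ≥ p, so it would
have to be pumpable; but pumping up (i = 2, 3, ...) produces ever longer strings, which cannot all lie in the
finite language L. So the pumping property fails for every p ≤ 2.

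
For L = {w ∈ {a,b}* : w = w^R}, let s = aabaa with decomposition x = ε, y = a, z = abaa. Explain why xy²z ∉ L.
xy²z = aaabaa ∉ L

Pumping with i = 2 replaces y = a by y² = aa:
- Original: s = xyz = aabaa; aabaa reversed is aabaa, the same string, so it is a palindrome and is in L
- Pumped: xy²z = ε · aa · abaa = aaabaa
- aaabaa reversed is aabaaa ≠ aaabaa, so it is not a palindrome and is not in L

The pumping lemma would require xy²z ∈ L, so this decomposition yields a contradiction.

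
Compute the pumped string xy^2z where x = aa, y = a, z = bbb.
aaaabbb

Given x = 'aa', y = 'a', z = 'bbb' and i = 2:

xy^2z = x + y·y·...·y (2 times) + z
       = 'aa' + 'a'^2 + 'bbb'
       = 'aa' + 'aa' + 'bbb'
       = 'aaaabbb'

The pumped string is 'aaaabbb' with length 7.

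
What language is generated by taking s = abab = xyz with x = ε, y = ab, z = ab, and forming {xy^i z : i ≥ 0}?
{xy^i z : i ≥ 0} = {(ab)^(i+1) : i ≥ 0} = {ab, abab, ababab, ...}

With x = ε, y = ab, z = ab: Pumping 'ab' gives strings of alternating a's and b's.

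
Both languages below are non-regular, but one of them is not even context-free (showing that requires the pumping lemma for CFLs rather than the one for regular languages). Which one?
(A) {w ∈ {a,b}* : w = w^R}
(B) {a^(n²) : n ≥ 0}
(B) {a^(n²) : n ≥ 0}

(B) {a^(n²) : n ≥ 0} requires the CFL pumping lemma.

- {w ∈ {a,b}* : w = w^R} is context-free (but not regular)
  • Can be shown non-regular with the regular pumping lemma
  • After pumping, the string is no longer symmetric

- {a^(n²) : n ≥ 0} is NOT context-free
  • Requires the CFL pumping lemma to prove
  • Gaps between squares grow unboundedly

The CFL pumping lemma is "stronger" in that it can prove non-membership
in the larger class of context-free languages.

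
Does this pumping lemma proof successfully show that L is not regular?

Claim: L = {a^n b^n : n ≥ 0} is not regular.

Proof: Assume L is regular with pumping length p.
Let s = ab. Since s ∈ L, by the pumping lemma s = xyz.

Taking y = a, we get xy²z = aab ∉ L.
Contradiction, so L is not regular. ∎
The proof is INCORRECT.

Error: The string s = ab may be shorter than p.
The pumping lemma only applies to strings with |s| ≥ p, and p is not under our control.
We must choose s in terms of p, e.g. s = a^p b^p, to ensure |s| ≥ p.
(The proof also fixes one particular y; a valid argument must handle every decomposition with |xy| ≤ p and |y| ≥ 1 — for s = a^p b^p this forces y = a^k, and then xy²z = a^(p+k) b^p ∉ L.)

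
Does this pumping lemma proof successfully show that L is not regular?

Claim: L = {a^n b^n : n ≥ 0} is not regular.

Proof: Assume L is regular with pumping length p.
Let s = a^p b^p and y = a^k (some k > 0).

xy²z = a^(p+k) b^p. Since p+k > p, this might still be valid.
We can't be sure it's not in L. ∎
The proof is INCORRECT.

Error: The conclusion is wrong.
xy²z = a^(p+k) b^p is definitely NOT in L because the number of a's (p+k) ≠ number of b's (p).
The proof incorrectly doubts what is actually a valid contradiction.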